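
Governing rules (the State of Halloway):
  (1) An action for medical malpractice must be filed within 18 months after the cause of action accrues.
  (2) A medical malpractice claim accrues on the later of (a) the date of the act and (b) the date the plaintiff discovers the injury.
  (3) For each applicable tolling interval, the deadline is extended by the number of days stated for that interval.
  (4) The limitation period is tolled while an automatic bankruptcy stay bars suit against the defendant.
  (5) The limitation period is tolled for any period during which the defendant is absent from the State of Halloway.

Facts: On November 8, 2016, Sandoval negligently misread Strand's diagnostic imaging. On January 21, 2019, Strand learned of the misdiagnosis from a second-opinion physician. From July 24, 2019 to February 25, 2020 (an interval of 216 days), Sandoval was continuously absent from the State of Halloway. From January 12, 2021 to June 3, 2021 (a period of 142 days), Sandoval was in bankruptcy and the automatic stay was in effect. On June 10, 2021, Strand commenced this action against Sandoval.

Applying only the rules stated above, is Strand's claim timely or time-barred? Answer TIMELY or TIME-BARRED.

TIMELY

The claim accrued on January 21, 2019 — the later of the November 8, 2016 act and the January 21, 2019 discovery.
Adding the 18 months base period to January 21, 2019 gives a deadline of July 21, 2020, before any tolling.
The defendant's absence from the jurisdiction from July 24, 2019 to February 25, 2020 tolled the period for 216 days, extending the deadline to February 22, 2021.
The automatic bankruptcy stay from January 12, 2021 to June 3, 2021 tolled the period for 142 days, extending the deadline to July 14, 2021.
Strand filed on June 10, 2021, before the July 14, 2021 deadline, so the action is timely.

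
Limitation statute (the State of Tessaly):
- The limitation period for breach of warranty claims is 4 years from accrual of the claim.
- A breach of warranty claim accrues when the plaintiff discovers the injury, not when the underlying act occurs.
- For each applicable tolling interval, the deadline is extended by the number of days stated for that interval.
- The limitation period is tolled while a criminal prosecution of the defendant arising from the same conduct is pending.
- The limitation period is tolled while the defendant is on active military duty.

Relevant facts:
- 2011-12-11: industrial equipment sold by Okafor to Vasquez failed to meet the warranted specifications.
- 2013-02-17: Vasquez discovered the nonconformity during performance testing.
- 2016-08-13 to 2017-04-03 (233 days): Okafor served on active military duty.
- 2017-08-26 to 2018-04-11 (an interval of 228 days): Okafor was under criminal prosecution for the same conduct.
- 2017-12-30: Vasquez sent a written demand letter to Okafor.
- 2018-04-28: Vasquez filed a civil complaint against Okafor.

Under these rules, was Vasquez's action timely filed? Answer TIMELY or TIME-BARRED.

TIMELY

Accrual is tied to discovery, so the period began on 2013-02-17 rather than on 2011-12-11 when the act occurred.
Adding the 4 years base period to 2013-02-17 gives a deadline of 2017-02-17, before any tolling.
Because the defendant's active military service ran from 2016-08-13 to 2017-04-03, the deadline is extended by 233 days to 2017-10-08.
The period was tolled for 228 days by the pending criminal prosecution (2017-08-26 to 2018-04-11), pushing the deadline to 2018-05-24.
None of the other events listed affects the running of the period under the stated rules.
Filing on 2018-04-28 beat the 2018-05-24 deadline — the action is timely.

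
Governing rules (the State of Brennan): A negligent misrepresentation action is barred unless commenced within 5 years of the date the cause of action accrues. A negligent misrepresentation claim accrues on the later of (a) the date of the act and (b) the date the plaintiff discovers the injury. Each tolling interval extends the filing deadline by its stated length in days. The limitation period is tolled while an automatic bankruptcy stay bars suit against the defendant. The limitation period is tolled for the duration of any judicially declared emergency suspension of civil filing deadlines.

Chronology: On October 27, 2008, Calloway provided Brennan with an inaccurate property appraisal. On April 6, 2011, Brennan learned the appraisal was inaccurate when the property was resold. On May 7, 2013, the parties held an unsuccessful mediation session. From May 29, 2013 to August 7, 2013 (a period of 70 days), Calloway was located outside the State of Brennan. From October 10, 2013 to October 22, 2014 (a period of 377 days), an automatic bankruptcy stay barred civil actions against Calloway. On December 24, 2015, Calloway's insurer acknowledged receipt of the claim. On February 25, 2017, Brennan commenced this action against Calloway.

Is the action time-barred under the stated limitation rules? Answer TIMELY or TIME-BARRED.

Because discovery on April 6, 2011 post-dates the October 27, 2008 act, accrual under the later-of rule falls on April 6, 2011.
Adding the 5 years base period to April 6, 2011 gives a deadline of April 6, 2016, before any tolling.
Because the automatic bankruptcy stay ran from October 10, 2013 to October 22, 2014, the deadline is extended by 377 days to April 18, 2017.
Although the defendant's absence ran from May 29, 2013 to August 7, 2013, the stated rules do not make that a tolling event, so it is disregarded.
Nothing else in the chronology tolls or restarts the period.
Filing on February 25, 2017 beat the April 18, 2017 deadline — the action is timely.

TIMELY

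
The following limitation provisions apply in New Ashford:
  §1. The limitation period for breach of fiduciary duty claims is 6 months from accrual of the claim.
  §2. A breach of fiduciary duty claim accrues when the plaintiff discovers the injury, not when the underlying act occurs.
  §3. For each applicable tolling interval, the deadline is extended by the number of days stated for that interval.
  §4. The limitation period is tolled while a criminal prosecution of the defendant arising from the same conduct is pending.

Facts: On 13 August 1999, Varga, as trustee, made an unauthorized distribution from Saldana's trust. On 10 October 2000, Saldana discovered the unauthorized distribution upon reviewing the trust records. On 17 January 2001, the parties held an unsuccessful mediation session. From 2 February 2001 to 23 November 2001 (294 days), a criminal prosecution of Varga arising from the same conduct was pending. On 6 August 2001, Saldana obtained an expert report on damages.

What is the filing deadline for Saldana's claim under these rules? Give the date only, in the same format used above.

29 January 2002

The claim did not accrue until Saldana discovered the injury on 10 October 2000; the 13 August 1999 act date does not start the clock under the stated rule.
The untolled deadline — 6 months after 10 October 2000 — is 10 April 2001.
Because the pending criminal prosecution ran from 2 February 2001 to 23 November 2001, the deadline is extended by 294 days to 29 January 2002.
Nothing else in the chronology tolls or restarts the period.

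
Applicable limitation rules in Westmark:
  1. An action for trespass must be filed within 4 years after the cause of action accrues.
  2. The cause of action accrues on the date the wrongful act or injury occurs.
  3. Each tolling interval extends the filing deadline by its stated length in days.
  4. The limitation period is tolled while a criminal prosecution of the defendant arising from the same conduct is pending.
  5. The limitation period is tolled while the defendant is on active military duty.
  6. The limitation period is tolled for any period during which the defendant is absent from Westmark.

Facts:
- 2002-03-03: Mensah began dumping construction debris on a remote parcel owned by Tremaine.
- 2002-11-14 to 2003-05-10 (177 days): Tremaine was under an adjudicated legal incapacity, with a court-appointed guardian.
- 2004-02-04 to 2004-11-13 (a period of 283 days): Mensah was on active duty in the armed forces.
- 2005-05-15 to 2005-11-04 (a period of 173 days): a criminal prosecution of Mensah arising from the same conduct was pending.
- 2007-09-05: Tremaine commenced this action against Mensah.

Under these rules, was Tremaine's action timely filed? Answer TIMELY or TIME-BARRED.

The cause of action accrued on 2002-03-03, the date of the act.
4 years from 2002-03-03 is 2006-03-03.
Because the defendant's active military service ran from 2004-02-04 to 2004-11-13, the deadline is extended by 283 days to 2006-12-11.
The pending criminal prosecution from 2005-05-15 to 2005-11-04 tolled the period for 173 days, extending the deadline to 2007-06-02.
Although the plaintiff's incapacity ran from 2002-11-14 to 2003-05-10, the stated rules do not make that a tolling event, so it is disregarded.
Filing on 2007-09-05 missed the 2007-06-02 deadline — the action is time-barred.

TIME-BARRED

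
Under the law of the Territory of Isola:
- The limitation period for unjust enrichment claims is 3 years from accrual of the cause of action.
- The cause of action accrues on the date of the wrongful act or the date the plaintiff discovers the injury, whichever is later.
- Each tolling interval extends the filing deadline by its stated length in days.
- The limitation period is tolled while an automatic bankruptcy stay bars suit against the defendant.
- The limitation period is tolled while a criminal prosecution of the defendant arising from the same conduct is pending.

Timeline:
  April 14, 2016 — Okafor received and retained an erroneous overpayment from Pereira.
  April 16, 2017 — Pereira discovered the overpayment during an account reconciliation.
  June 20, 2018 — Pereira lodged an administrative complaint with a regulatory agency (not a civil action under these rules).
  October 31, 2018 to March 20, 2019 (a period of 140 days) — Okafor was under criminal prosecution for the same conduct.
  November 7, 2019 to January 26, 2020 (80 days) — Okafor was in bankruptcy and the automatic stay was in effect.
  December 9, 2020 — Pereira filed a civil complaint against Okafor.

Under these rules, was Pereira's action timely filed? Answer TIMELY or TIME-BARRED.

TIME-BARRED

Because discovery on April 16, 2017 post-dates the April 14, 2016 act, accrual under the later-of rule falls on April 16, 2017.
Adding the 3 years base period to April 16, 2017 gives a deadline of April 16, 2020, before any tolling.
Because the pending criminal prosecution ran from October 31, 2018 to March 20, 2019, the deadline is extended by 140 days to September 3, 2020.
The automatic bankruptcy stay from November 7, 2019 to January 26, 2020 tolled the period for 80 days, extending the deadline to November 22, 2020.
Nothing else in the chronology tolls or restarts the period.
Pereira filed on December 9, 2020, after the November 22, 2020 deadline, so the action is time-barred.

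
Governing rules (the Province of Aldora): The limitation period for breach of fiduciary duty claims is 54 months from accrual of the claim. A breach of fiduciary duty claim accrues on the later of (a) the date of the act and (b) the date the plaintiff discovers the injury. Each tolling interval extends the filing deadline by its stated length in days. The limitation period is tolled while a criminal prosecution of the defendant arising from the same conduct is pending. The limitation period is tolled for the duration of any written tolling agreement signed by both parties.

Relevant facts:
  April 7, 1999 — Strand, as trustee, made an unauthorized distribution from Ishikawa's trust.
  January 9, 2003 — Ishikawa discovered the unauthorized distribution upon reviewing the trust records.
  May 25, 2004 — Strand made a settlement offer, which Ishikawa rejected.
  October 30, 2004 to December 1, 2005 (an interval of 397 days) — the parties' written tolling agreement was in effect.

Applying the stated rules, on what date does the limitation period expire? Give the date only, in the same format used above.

The claim accrued on January 9, 2003 — the later of the April 7, 1999 act and the January 9, 2003 discovery.
The untolled deadline — 54 months after January 9, 2003 — is July 9, 2007.
The written tolling agreement from October 30, 2004 to December 1, 2005 tolled the period for 397 days, extending the deadline to August 9, 2008.
Nothing else in the chronology tolls or restarts the period.

August 9, 2008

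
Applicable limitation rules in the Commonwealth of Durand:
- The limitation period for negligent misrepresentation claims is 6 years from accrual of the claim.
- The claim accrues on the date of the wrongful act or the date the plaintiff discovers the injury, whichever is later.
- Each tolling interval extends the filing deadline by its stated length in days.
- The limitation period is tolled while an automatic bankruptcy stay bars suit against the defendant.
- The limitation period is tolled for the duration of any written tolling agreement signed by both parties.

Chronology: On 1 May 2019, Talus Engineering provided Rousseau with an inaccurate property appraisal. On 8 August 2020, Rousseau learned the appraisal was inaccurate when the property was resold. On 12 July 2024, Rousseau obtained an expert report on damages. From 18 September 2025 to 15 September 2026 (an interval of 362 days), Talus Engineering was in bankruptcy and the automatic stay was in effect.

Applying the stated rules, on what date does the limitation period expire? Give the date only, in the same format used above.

Because discovery on 8 August 2020 post-dates the 1 May 2019 act, accrual under the later-of rule falls on 8 August 2020.
6 years from 8 August 2020 is 8 August 2026.
Because the automatic bankruptcy stay ran from 18 September 2025 to 15 September 2026, the deadline is extended by 362 days to 5 August 2027.
None of the other events listed affects the running of the period under the stated rules.

5 August 2027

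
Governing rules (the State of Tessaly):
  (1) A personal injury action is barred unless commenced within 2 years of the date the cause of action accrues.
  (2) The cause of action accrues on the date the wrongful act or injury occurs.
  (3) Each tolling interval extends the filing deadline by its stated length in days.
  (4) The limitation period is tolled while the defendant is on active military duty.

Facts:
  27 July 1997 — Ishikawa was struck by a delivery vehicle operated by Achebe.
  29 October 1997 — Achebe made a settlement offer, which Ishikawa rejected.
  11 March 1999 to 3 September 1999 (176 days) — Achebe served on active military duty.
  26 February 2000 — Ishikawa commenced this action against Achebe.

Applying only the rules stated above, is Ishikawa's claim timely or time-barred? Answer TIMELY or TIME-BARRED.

TIME-BARRED

The limitation period began to run on 27 July 1997.
Adding the 2 years base period to 27 July 1997 gives a deadline of 27 July 1999, before any tolling.
Because the defendant's active military service ran from 11 March 1999 to 3 September 1999, the deadline is extended by 176 days to 19 January 2000.
The other events in the timeline have no effect on the limitation period under the stated rules.
Filing on 26 February 2000 missed the 19 January 2000 deadline — the action is time-barred.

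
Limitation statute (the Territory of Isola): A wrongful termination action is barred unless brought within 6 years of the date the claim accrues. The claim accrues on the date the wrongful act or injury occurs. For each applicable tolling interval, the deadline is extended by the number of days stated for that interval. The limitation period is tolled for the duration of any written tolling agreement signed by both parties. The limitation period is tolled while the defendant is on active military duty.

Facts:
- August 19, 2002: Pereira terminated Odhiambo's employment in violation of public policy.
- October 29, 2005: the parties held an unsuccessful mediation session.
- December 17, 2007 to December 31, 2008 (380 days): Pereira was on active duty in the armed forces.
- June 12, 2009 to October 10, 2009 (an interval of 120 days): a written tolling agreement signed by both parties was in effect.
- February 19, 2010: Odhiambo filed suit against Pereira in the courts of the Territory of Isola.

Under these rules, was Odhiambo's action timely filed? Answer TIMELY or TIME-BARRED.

The claim accrued on August 19, 2002, when the wrongful act occurred.
6 years from August 19, 2002 is August 19, 2008.
Because the defendant's active military service ran from December 17, 2007 to December 31, 2008, the deadline is extended by 380 days to September 3, 2009.
The period was tolled for 120 days by the written tolling agreement (June 12, 2009 to October 10, 2009), pushing the deadline to January 1, 2010.
Nothing else in the chronology tolls or restarts the period.
Odhiambo filed on February 19, 2010, after the January 1, 2010 deadline, so the action is time-barred.

TIME-BARRED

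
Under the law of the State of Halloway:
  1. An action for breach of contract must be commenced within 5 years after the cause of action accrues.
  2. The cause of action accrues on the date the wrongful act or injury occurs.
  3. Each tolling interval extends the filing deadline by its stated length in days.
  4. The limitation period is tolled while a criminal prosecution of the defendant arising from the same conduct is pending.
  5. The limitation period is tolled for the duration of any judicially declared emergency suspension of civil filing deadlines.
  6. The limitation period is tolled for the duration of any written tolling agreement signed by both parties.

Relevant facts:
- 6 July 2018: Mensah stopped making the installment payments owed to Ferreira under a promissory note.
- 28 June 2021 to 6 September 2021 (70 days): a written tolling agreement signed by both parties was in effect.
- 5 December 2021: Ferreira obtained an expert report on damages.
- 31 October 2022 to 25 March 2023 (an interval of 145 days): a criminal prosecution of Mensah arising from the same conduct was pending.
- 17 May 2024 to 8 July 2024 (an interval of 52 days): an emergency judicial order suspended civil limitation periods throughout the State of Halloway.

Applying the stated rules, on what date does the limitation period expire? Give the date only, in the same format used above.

The claim accrued on 6 July 2018, when the wrongful act occurred.
5 years from 6 July 2018 is 6 July 2023.
The period was tolled for 70 days by the written tolling agreement (28 June 2021 to 6 September 2021), pushing the deadline to 14 September 2023.
The period was tolled for 145 days by the pending criminal prosecution (31 October 2022 to 25 March 2023), pushing the deadline to 6 February 2024.
The emergency suspension of filing deadlines starting 17 May 2024 came too late — the period had run on 6 February 2024 — and so does not extend the deadline.
None of the other events listed affects the running of the period under the stated rules.

6 February 2024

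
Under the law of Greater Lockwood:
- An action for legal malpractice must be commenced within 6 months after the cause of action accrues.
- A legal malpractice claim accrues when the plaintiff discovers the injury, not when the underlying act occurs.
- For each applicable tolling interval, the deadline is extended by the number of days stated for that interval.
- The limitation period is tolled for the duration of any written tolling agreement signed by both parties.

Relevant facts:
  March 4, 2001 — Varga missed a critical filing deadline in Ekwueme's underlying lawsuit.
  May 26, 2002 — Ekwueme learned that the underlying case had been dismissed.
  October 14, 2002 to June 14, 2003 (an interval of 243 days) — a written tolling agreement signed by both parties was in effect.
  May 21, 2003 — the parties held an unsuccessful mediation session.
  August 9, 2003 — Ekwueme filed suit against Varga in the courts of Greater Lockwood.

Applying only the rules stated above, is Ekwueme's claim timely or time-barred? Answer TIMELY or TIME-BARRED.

TIME-BARRED

Under the discovery rule, the claim accrued on May 26, 2002, when Ekwueme discovered the injury — not on the March 4, 2001 date of the underlying act.
6 months from May 26, 2002 is November 26, 2002.
The written tolling agreement from October 14, 2002 to June 14, 2003 tolled the period for 243 days, extending the deadline to July 27, 2003.
The other events in the timeline have no effect on the limitation period under the stated rules.
Filing on August 9, 2003 missed the July 27, 2003 deadline — the action is time-barred.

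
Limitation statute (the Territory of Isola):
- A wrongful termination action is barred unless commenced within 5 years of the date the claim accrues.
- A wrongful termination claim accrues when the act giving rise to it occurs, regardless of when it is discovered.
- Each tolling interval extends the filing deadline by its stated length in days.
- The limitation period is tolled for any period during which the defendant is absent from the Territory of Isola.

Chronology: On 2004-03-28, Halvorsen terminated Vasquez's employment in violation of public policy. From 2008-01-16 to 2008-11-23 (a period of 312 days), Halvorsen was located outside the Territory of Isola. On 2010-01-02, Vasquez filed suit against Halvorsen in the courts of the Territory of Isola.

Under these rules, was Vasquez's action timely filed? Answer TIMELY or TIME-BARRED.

TIMELY

The claim accrued on 2004-03-28, when the wrongful act occurred.
The untolled deadline — 5 years after 2004-03-28 — is 2009-03-28.
The period was tolled for 312 days by the defendant's absence from the jurisdiction (2008-01-16 to 2008-11-23), pushing the deadline to 2010-02-03.
Filing on 2010-01-02 beat the 2010-02-03 deadline — the action is timely.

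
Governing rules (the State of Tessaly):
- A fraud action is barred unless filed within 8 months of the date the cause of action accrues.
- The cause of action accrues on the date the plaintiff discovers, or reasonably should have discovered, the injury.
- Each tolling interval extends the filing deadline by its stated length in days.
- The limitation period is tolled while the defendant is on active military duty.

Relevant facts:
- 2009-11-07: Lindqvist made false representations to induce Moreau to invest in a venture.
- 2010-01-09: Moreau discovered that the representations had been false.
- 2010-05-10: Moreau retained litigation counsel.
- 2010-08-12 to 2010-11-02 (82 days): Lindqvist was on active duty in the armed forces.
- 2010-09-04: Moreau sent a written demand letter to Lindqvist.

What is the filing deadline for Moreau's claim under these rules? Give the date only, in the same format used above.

2010-11-30

The claim did not accrue until Moreau discovered the injury on 2010-01-09; the 2009-11-07 act date does not start the clock under the stated rule.
The untolled deadline — 8 months after 2010-01-09 — is 2010-09-09.
The period was tolled for 82 days by the defendant's active military service (2010-08-12 to 2010-11-02), pushing the deadline to 2010-11-30.
The other events in the timeline have no effect on the limitation period under the stated rules.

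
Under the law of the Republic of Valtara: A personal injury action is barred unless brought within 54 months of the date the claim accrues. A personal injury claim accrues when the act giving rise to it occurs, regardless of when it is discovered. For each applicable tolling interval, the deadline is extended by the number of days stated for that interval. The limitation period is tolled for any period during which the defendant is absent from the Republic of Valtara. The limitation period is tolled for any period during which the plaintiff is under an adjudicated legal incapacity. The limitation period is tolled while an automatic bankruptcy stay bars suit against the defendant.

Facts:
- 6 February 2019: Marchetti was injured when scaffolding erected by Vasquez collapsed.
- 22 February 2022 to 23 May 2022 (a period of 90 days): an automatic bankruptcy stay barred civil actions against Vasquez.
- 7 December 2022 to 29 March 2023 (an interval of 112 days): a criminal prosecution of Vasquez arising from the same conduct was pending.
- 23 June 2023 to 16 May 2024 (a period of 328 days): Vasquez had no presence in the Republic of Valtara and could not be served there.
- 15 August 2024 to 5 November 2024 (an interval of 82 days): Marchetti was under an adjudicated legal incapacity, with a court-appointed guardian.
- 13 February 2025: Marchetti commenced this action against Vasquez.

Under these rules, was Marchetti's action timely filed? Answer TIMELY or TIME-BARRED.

TIME-BARRED

The claim accrued on 6 February 2019, when the wrongful act occurred.
The untolled deadline — 54 months after 6 February 2019 — is 6 August 2023.
Because the automatic bankruptcy stay ran from 22 February 2022 to 23 May 2022, the deadline is extended by 90 days to 4 November 2023.
The defendant's absence from the jurisdiction from 23 June 2023 to 16 May 2024 tolled the period for 328 days, extending the deadline to 27 September 2024.
Because the plaintiff's legal incapacity ran from 15 August 2024 to 5 November 2024, the deadline is extended by 82 days to 18 December 2024.
Although a criminal prosecution ran from 7 December 2022 to 29 March 2023, the stated rules do not make that a tolling event, so it is disregarded.
The 13 February 2025 filing falls after the 18 December 2024 deadline; the claim is time-barred.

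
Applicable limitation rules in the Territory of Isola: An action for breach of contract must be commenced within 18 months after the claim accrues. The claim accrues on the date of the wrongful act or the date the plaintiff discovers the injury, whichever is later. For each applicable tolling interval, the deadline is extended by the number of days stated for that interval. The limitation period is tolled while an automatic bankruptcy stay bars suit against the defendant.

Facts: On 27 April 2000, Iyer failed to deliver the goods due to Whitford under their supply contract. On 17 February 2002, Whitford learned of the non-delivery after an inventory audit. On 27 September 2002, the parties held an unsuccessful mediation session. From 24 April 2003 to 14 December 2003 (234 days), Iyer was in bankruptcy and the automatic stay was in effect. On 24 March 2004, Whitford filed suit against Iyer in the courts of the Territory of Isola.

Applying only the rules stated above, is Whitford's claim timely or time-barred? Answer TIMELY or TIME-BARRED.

The claim accrued on 17 February 2002 — the later of the 27 April 2000 act and the 17 February 2002 discovery.
Adding the 18 months base period to 17 February 2002 gives a deadline of 17 August 2003, before any tolling.
The period was tolled for 234 days by the automatic bankruptcy stay (24 April 2003 to 14 December 2003), pushing the deadline to 7 April 2004.
None of the other events listed affects the running of the period under the stated rules.
The 24 March 2004 filing precedes the 7 April 2004 deadline; the claim is timely.

TIMELY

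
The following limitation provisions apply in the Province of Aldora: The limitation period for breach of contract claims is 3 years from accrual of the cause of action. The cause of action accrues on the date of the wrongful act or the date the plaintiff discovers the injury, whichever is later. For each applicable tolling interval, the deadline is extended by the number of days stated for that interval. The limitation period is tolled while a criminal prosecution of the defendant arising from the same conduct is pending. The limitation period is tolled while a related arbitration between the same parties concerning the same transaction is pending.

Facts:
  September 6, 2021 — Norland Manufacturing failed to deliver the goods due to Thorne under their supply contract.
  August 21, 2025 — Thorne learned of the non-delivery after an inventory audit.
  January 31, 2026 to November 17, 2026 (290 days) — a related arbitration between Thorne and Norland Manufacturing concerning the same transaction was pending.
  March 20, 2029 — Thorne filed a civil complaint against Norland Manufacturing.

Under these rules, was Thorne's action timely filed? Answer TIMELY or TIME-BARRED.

Because discovery on August 21, 2025 post-dates the September 6, 2021 act, accrual under the later-of rule falls on August 21, 2025.
Adding the 3 years base period to August 21, 2025 gives a deadline of August 21, 2028, before any tolling.
The period was tolled for 290 days by the pending related arbitration (January 31, 2026 to November 17, 2026), pushing the deadline to June 7, 2029.
Filing on March 20, 2029 beat the June 7, 2029 deadline — the action is timely.

TIMELY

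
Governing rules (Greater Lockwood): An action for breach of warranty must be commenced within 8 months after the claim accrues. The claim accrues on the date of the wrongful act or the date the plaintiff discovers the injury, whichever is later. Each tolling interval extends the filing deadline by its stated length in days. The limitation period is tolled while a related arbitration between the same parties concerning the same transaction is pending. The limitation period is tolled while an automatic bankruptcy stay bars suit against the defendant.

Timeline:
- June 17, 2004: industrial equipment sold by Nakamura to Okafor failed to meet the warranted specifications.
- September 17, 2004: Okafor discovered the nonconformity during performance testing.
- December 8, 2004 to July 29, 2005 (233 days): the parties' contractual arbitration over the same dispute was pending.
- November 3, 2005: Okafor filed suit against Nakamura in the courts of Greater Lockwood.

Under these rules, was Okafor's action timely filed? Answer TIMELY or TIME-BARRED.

TIMELY

The claim accrued on September 17, 2004 — the later of the June 17, 2004 act and the September 17, 2004 discovery.
8 months from September 17, 2004 is May 17, 2005.
Because the pending related arbitration ran from December 8, 2004 to July 29, 2005, the deadline is extended by 233 days to January 5, 2006.
The November 3, 2005 filing precedes the January 5, 2006 deadline; the claim is timely.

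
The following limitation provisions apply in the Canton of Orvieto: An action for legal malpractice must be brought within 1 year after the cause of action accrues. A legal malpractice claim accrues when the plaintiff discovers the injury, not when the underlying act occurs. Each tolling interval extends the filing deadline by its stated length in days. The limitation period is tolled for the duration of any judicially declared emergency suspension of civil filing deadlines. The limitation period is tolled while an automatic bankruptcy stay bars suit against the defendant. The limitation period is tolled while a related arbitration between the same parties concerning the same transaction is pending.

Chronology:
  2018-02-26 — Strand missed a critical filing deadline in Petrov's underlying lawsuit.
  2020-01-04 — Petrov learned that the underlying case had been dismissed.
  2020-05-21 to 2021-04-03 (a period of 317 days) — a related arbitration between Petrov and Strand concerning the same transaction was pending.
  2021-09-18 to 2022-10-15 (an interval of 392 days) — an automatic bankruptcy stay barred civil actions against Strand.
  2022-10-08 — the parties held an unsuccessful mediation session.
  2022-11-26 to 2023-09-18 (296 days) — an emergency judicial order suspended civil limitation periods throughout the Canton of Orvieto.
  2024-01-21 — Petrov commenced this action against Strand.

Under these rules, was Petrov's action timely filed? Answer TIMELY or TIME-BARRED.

TIME-BARRED

Accrual is tied to discovery, so the period began on 2020-01-04 rather than on 2018-02-26 when the act occurred.
The untolled deadline — 1 year after 2020-01-04 — is 2021-01-04.
The pending related arbitration from 2020-05-21 to 2021-04-03 tolled the period for 317 days, extending the deadline to 2021-11-17.
Because the automatic bankruptcy stay ran from 2021-09-18 to 2022-10-15, the deadline is extended by 392 days to 2022-12-14.
The emergency suspension of filing deadlines from 2022-11-26 to 2023-09-18 tolled the period for 296 days, extending the deadline to 2023-10-06.
None of the other events listed affects the running of the period under the stated rules.
Filing on 2024-01-21 missed the 2023-10-06 deadline — the action is time-barred.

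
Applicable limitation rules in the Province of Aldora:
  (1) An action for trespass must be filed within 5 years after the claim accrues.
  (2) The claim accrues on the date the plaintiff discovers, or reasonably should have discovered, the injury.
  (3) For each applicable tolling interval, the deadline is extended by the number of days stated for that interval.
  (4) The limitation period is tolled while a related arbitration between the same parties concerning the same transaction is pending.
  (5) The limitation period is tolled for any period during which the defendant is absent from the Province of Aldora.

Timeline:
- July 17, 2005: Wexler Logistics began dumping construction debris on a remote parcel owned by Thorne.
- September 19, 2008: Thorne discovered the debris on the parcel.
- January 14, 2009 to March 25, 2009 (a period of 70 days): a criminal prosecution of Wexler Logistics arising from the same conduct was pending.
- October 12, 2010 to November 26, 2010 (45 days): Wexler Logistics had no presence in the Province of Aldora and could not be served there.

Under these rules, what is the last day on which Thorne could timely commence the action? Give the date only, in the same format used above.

The claim did not accrue until Thorne discovered the injury on September 19, 2008; the July 17, 2005 act date does not start the clock under the stated rule.
Adding the 5 years base period to September 19, 2008 gives a deadline of September 19, 2013, before any tolling.
Because the defendant's absence from the jurisdiction ran from October 12, 2010 to November 26, 2010, the deadline is extended by 45 days to November 3, 2013.
Although a criminal prosecution ran from January 14, 2009 to March 25, 2009, the stated rules do not make that a tolling event, so it is disregarded.

November 3, 2013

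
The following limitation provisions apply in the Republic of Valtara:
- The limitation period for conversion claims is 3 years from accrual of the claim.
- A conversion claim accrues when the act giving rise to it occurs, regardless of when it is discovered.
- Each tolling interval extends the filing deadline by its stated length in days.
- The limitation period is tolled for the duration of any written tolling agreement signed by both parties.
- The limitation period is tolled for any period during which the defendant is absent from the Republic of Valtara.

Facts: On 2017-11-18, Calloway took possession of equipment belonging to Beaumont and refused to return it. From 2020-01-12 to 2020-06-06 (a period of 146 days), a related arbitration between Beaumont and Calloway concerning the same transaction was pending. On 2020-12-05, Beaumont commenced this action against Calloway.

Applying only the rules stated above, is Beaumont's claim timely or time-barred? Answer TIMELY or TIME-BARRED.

The claim accrued on 2017-11-18, the date of the act.
3 years from 2017-11-18 is 2020-11-18.
Although a pending arbitration ran from 2020-01-12 to 2020-06-06, the stated rules do not make that a tolling event, so it is disregarded.
The 2020-12-05 filing falls after the 2020-11-18 deadline; the claim is time-barred.

TIME-BARRED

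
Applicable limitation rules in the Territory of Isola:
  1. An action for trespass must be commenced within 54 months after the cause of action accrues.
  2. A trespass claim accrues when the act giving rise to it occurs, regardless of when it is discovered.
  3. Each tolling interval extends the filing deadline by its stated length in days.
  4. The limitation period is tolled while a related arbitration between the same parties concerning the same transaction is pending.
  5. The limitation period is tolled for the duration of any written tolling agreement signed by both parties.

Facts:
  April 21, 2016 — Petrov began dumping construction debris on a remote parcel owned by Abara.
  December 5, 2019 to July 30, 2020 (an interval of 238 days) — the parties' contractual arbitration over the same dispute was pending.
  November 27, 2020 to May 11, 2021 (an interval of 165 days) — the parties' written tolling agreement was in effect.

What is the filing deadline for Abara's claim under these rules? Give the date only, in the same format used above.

The cause of action accrued on April 21, 2016, the date of the act.
54 months from April 21, 2016 is October 21, 2020.
The pending related arbitration from December 5, 2019 to July 30, 2020 tolled the period for 238 days, extending the deadline to June 16, 2021.
The written tolling agreement from November 27, 2020 to May 11, 2021 tolled the period for 165 days, extending the deadline to November 28, 2021.

November 28, 2021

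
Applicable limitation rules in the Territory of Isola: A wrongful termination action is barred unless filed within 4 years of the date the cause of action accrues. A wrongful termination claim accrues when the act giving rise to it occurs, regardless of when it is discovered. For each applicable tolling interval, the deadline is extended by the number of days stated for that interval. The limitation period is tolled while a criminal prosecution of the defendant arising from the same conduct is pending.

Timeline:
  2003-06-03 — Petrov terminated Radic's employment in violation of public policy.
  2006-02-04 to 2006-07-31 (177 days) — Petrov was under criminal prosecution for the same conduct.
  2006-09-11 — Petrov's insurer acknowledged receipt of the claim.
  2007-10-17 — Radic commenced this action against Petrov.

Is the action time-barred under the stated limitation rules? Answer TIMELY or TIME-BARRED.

The claim accrued on 2003-06-03, when the wrongful act occurred.
4 years from 2003-06-03 is 2007-06-03.
Because the pending criminal prosecution ran from 2006-02-04 to 2006-07-31, the deadline is extended by 177 days to 2007-11-27.
Nothing else in the chronology tolls or restarts the period.
Radic filed on 2007-10-17, before the 2007-11-27 deadline, so the action is timely.

TIMELY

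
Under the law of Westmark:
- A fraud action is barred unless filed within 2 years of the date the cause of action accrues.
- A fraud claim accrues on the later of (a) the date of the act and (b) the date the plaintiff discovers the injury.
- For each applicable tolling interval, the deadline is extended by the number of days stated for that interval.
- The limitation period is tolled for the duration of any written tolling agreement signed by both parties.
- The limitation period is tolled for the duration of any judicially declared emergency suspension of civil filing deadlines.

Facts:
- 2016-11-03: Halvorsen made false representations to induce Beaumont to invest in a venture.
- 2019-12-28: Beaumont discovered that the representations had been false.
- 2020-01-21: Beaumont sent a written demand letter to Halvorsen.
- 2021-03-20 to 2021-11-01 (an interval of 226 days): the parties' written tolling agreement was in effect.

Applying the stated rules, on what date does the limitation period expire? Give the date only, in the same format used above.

2022-08-11

The claim accrued on 2019-12-28 — the later of the 2016-11-03 act and the 2019-12-28 discovery.
Adding the 2 years base period to 2019-12-28 gives a deadline of 2021-12-28, before any tolling.
Because the written tolling agreement ran from 2021-03-20 to 2021-11-01, the deadline is extended by 226 days to 2022-08-11.
Nothing else in the chronology tolls or restarts the period.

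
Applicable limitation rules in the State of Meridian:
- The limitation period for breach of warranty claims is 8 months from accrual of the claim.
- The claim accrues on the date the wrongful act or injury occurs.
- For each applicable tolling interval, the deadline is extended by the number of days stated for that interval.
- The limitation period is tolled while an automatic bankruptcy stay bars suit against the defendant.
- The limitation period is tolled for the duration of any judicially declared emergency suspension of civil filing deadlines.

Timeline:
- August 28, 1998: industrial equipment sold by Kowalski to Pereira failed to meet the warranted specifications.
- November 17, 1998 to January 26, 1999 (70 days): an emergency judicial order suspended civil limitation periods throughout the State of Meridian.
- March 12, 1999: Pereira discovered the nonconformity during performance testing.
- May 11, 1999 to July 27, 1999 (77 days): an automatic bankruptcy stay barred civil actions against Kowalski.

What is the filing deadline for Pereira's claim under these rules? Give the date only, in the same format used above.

Accrual is governed by the date of the act, so the period began to run on August 28, 1998; the later discovery on March 12, 1999 is irrelevant under the stated rule.
Adding the 8 months base period to August 28, 1998 gives a deadline of April 28, 1999, before any tolling.
The emergency suspension of filing deadlines from November 17, 1998 to January 26, 1999 tolled the period for 70 days, extending the deadline to July 7, 1999.
Because the automatic bankruptcy stay ran from May 11, 1999 to July 27, 1999, the deadline is extended by 77 days to September 22, 1999.

September 22, 1999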